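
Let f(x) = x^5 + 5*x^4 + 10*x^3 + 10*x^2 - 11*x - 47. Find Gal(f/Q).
S_5, the symmetric group on 5 letters

The polynomial f is an irreducible quintic over Q, so G = Gal(f/Q) is a transitive subgroup of S_5: one of C_5 (5T1, order 5), D_5 (5T2, order 10), F_20 (5T3, order 20), A_5 (5T4, order 60) or S_5 (5T5, order 120). The discriminant of f is 3008364544, which is not a perfect square, so G is not contained in A_5. The transitive groups of degree 5 not contained in A_5 are: F_20 (5T3, order 20), S_5 (5T5, order 120). By Dedekind's theorem, for a prime p not dividing disc(f) the degrees of the irreducible factors of f mod p form the cycle type of an element of G. Factoring f modulo the 3 such primes p <= 7 (skipping 2, which divides the discriminant), each new pattern first appears at: mod 3: f = (x^5 + 2x^4 + x^3 + x^2 + x + 1), pattern 5; mod 7: f = (x^2 + 4)(x^3 + 5x^2 + 6x + 4), pattern 3+2. No other pattern occurs in this range, so the set of observed cycle types is {5, 3+2}. Among the candidates above, the only group containing elements of all these cycle types is S_5 (5T5) — F_20 (5T3) lacks at least one of them. Hence G = S_5 (5T5), of order 120.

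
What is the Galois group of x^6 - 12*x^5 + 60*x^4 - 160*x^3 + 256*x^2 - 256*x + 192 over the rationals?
S_4 x C_2

The polynomial f is an irreducible sextic over Q, so G = Gal(f/Q) is one of the 16 transitive subgroups 6T1, ..., 6T16 of S_6. The discriminant of f is -66039417143296, which is not a perfect square, so G is not contained in A_6. The transitive groups of degree 6 not contained in A_6 are: C_6 (6T1, order 6), S_3 (6T2, order 6), D_6 (6T3, order 12), C_3 x S_3 (6T5, order 18), A_4 x C_2 (6T6, order 24), S_4 (6T8, order 24), S_3 x S_3 (6T9, order 36), S_4 x C_2 (6T11, order 48), (S_3 x S_3) : C_2 (6T13, order 72), PGL(2,5) (6T14, order 120), S_6 (6T16, order 720). By Dedekind's theorem, for a prime p not dividing disc(f) the degrees of the irreducible factors of f mod p form the cycle type of an element of G. Factoring f modulo the 17 such primes p <= 67 (skipping 2, 31, which divide the discriminant), each new pattern first appears at: mod 3: f = (x)(x + 2)(x^4 + x^3 + x^2 + 1), pattern 4+1+1; mod 5: f = (x^3 + x + 4)(x^3 + 3x^2 + 4x + 3), pattern 3+3; mod 7: f = (x^6 + 2x^5 + 4x^4 + x^3 + 4x^2 + 3x + 3), pattern 6; mod 11: f = (x^2 + 5x + 3)(x^2 + 7x + 7)(x^2 + 9x + 6), pattern 2+2+2; mod 13: f = (x^2 + 9x + 2)(x^4 + 5x^3 + 12x + 5), pattern 4+2; mod 37: f = (x + 8)(x + 25)(x^2 + 14x + 32)(x^2 + 15x + 30), pattern 2+2+1+1; mod 47: f = (x + 8)(x + 16)(x + 27)(x + 35)(x^2 + 43x + 5), pattern 2+1+1+1+1. No other pattern occurs in this range, so the set of observed cycle types is {4+1+1, 3+3, 6, 2+2+2, 4+2, 2+2+1+1, 2+1+1+1+1}. The candidates containing elements of all these cycle types are S_4 x C_2 (6T11) of order 48, S_6 (6T16) of order 720; the others are excluded. The observed types are precisely the cycle types that occur in S_4 x C_2 (6T11) (apart from the identity). Each of the other remaining candidates has further cycle types, and by the Chebotarev density theorem the matching factorization patterns would occur for a proportion of primes equal to their share of the group: S_6 (6T16) additionally contains elements of type 5+1, 3+2+1, 3+1+1+1 (304 of its 720 elements, about 42% of primes). None of the 17 primes tested shows any such pattern (for each of these groups the chance of that is below 10^-4), which rules them out. Hence G = S_4 x C_2 (6T11), of order 48.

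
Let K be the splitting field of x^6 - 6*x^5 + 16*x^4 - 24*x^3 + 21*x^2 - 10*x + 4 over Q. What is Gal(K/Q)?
The polynomial f is an irreducible sextic over Q, so G = Gal(f/Q) is one of the 16 transitive subgroups 6T1, ..., 6T16 of S_6. The discriminant of f is -1722368, which is not a perfect square, so G is not contained in A_6. The transitive groups of degree 6 not contained in A_6 are: C_6 (6T1, order 6), S_3 (6T2, order 6), D_6 (6T3, order 12), C_3 x S_3 (6T5, order 18), A_4 x C_2 (6T6, order 24), S_4 (6T8, order 24), S_3 x S_3 (6T9, order 36), S_4 x C_2 (6T11, order 48), (S_3 x S_3) : C_2 (6T13, order 72), PGL(2,5) (6T14, order 120), S_6 (6T16, order 720). By Dedekind's theorem, for a prime p not dividing disc(f) the degrees of the irreducible factors of f mod p form the cycle type of an element of G. Factoring f modulo the 29 such primes p <= 127 (skipping 2, 29, which divide the discriminant), each new pattern first appears at: mod 3: f = (x^3 + x^2 + 2x + 1)(x^3 + 2x^2 + 1), pattern 3+3; mod 5: f = (x^6 + 4x^5 + x^4 + x^3 + x^2 + 4), pattern 6; mod 7: f = (x + 2)(x + 3)(x^4 + 3x^3 + 2x^2 + 4x + 3), pattern 4+1+1; mod 17: f = (x + 4)(x + 11)(x^2 + 14)(x^2 + 13x + 1), pattern 2+2+1+1; mod 23: f = (x^2 + 8x + 5)(x^2 + 11x + 2)(x^2 + 21x + 5), pattern 2+2+2; mod 67: f = (x^2 + 65x + 15)(x^4 + 63x^3 + 60x^2 + 22x + 36), pattern 4+2; mod 127: f = (x + 39)(x + 59)(x + 66)(x + 86)(x^2 + 125x + 122), pattern 2+1+1+1+1. No other pattern occurs in this range, so the set of observed cycle types is {3+3, 6, 4+1+1, 2+2+1+1, 2+2+2, 4+2, 2+1+1+1+1}. The candidates containing elements of all these cycle types are S_4 x C_2 (6T11) of order 48, S_6 (6T16) of order 720; the others are excluded. The observed types are precisely the cycle types that occur in S_4 x C_2 (6T11) (apart from the identity). Each of the other remaining candidates has further cycle types, and by the Chebotarev density theorem the matching factorization patterns would occur for a proportion of primes equal to their share of the group: S_6 (6T16) additionally contains elements of type 5+1, 3+2+1, 3+1+1+1 (304 of its 720 elements, about 42% of primes). None of the 29 primes tested shows any such pattern (for each of these groups the chance of that is below 10^-4), which rules them out. Hence G = S_4 x C_2 (6T11), of order 48.

S_4 x C_2 (also written S4xC2)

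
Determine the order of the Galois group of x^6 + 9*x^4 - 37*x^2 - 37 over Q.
The degree of the splitting field over Q equals the order of the Galois group, so first determine the group. The polynomial f is an irreducible sextic over Q, so G = Gal(f/Q) is one of the 16 transitive subgroups 6T1, ..., 6T16 of S_6. The discriminant of f is 870211913777152, which is not a perfect square, so G is not contained in A_6. The transitive groups of degree 6 not contained in A_6 are: C_6 (6T1, order 6), S_3 (6T2, order 6), D_6 (6T3, order 12), C_3 x S_3 (6T5, order 18), A_4 x C_2 (6T6, order 24), S_4 (6T8, order 24), S_3 x S_3 (6T9, order 36), S_4 x C_2 (6T11, order 48), (S_3 x S_3) : C_2 (6T13, order 72), PGL(2,5) (6T14, order 120), S_6 (6T16, order 720). By Dedekind's theorem, for a prime p not dividing disc(f) the degrees of the irreducible factors of f mod p form the cycle type of an element of G. Factoring f modulo the 22 such primes p <= 89 (skipping 2, 37, which divide the discriminant), each new pattern first appears at: mod 3: f = (x^3 + x^2 + 2x + 1)(x^3 + 2x^2 + 2x + 2), pattern 3+3; mod 5: f = (x^2 + 2)(x^2 + 2x + 3)(x^2 + 3x + 3), pattern 2+2+2; mod 17: f = (x + 3)(x + 14)(x^4 + x^2 + 6), pattern 4+1+1; mod 67: f = (x + 9)(x + 58)(x^2 + 25)(x^2 + 65), pattern 2+2+1+1. No other pattern occurs in this range, so the set of observed cycle types is {3+3, 2+2+2, 4+1+1, 2+2+1+1}. The candidates containing elements of all these cycle types are S_4 (6T8) of order 24, S_4 x C_2 (6T11) of order 48, PGL(2,5) (6T14) of order 120, S_6 (6T16) of order 720; the others are excluded. The observed types are precisely the cycle types that occur in S_4 (6T8) (apart from the identity). Each of the other remaining candidates has further cycle types, and by the Chebotarev density theorem the matching factorization patterns would occur for a proportion of primes equal to their share of the group: S_4 x C_2 (6T11) additionally contains elements of type 6, 4+2, 2+1+1+1+1 (17 of its 48 elements, about 35% of primes); PGL(2,5) (6T14) additionally contains elements of type 6, 5+1 (44 of its 120 elements, about 37% of primes); S_6 (6T16) additionally contains elements of type 6, 5+1, 4+2, 3+2+1, 3+1+1+1, 2+1+1+1+1 (529 of its 720 elements, about 73% of primes). None of the 22 primes tested shows any such pattern (for each of these groups the chance of that is below 10^-4), which rules them out. Hence G = S_4 (6T8), of order 24. The Galois group S_4 (6T8) has order 24, so the splitting field has degree 24 over Q.

24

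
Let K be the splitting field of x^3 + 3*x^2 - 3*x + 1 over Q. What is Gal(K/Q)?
The polynomial is an irreducible cubic over Q and its discriminant is -108, which is not a perfect square. For an irreducible cubic, a non-square discriminant gives Galois group S_3.

3T2: S_3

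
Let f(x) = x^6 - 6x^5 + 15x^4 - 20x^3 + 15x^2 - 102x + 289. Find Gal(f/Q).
6T13: (S_3 x S_3) : C_2

The polynomial f is an irreducible sextic over Q, so G = Gal(f/Q) is one of the 16 transitive subgroups 6T1, ..., 6T16 of S_6. The discriminant of f is -9727331052552192, which is not a perfect square, so G is not contained in A_6. The transitive groups of degree 6 not contained in A_6 are: C_6 (6T1, order 6), S_3 (6T2, order 6), D_6 (6T3, order 12), C_3 x S_3 (6T5, order 18), A_4 x C_2 (6T6, order 24), S_4 (6T8, order 24), S_3 x S_3 (6T9, order 36), S_4 x C_2 (6T11, order 48), (S_3 x S_3) : C_2 (6T13, order 72), PGL(2,5) (6T14, order 120), S_6 (6T16, order 720). By Dedekind's theorem, for a prime p not dividing disc(f) the degrees of the irreducible factors of f mod p form the cycle type of an element of G. Factoring f modulo the 27 such primes p <= 127 (skipping 2, 3, 17, 43, which divide the discriminant), each new pattern first appears at: mod 5: f = (x^6 + 4x^5 + 3x + 4), pattern 6; mod 7: f = (x + 1)(x^2 + 6x + 3)(x^3 + x^2 + 6x + 3), pattern 3+2+1; mod 11: f = (x^2 + 5x + 2)(x^4 + 2x^2 + 3x + 7), pattern 4+2; mod 13: f = (x + 2)(x + 5)(x^2 + 4x + 6)(x^2 + 9x + 2), pattern 2+2+1+1; mod 61: f = (x + 18)(x + 40)(x + 52)(x + 56)(x^2 + 11x + 5), pattern 2+1+1+1+1; mod 97: f = (x + 72)(x + 76)(x + 95)(x^3 + 42x^2 + 56x + 17), pattern 3+1+1+1; mod 113: f = (x^2 + 21x + 59)(x^2 + 96x + 78)(x^2 + 103x + 49), pattern 2+2+2; mod 127: f = (x^3 + 46x^2 + 104x + 17)(x^3 + 75x^2 + 17x + 17), pattern 3+3. No other pattern occurs in this range, so the set of observed cycle types is {6, 3+2+1, 4+2, 2+2+1+1, 2+1+1+1+1, 3+1+1+1, 2+2+2, 3+3}. The candidates containing elements of all these cycle types are (S_3 x S_3) : C_2 (6T13) of order 72, S_6 (6T16) of order 720; the others are excluded. The observed types are precisely the cycle types that occur in (S_3 x S_3) : C_2 (6T13) (apart from the identity). Each of the other remaining candidates has further cycle types, and by the Chebotarev density theorem the matching factorization patterns would occur for a proportion of primes equal to their share of the group: S_6 (6T16) additionally contains elements of type 5+1, 4+1+1 (234 of its 720 elements, about 32% of primes). None of the 27 primes tested shows any such pattern (for each of these groups the chance of that is below 10^-4), which rules them out. Hence G = (S_3 x S_3) : C_2 (6T13), of order 72.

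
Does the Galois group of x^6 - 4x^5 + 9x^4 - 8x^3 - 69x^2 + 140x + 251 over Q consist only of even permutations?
The polynomial is irreducible of degree 6 over Q. Its discriminant is 564385546240000 = 23756800^2, a perfect square. A Galois group lies in the alternating group exactly when the discriminant is a square in Q, so the Galois group ((C_3 x C_3) : C_4) is contained in A_6.

Yes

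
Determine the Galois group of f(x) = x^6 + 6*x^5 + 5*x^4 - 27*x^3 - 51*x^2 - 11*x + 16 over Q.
The polynomial f is an irreducible sextic over Q, so G = Gal(f/Q) is one of the 16 transitive subgroups 6T1, ..., 6T16 of S_6. The discriminant of f is 30991489 = 5567^2, a perfect square, so G is contained in A_6. The transitive groups of degree 6 contained in A_6 are: A_4 (6T4, order 12), S_4 (6T7, order 24), (C_3 x C_3) : C_4 (6T10, order 36), PSL(2,5) (6T12, order 60), A_6 (6T15, order 360). By Dedekind's theorem, for a prime p not dividing disc(f) the degrees of the irreducible factors of f mod p form the cycle type of an element of G. Factoring f modulo the 21 such primes p <= 79 (skipping 19, which divides the discriminant), each new pattern first appears at: mod 2: f = (x)(x^5 + x^3 + x^2 + x + 1), pattern 5+1; mod 7: f = (x^3 + x^2 + 3x + 1)(x^3 + 5x^2 + 4x + 2), pattern 3+3; mod 61: f = (x + 38)(x + 60)(x^2 + 13x + 60)(x^2 + 17x + 55), pattern 2+2+1+1. No other pattern occurs in this range, so the set of observed cycle types is {5+1, 3+3, 2+2+1+1}. The candidates containing elements of all these cycle types are PSL(2,5) (6T12) of order 60, A_6 (6T15) of order 360; the others are excluded. The observed types are precisely the cycle types that occur in PSL(2,5) (6T12) (apart from the identity). Each of the other remaining candidates has further cycle types, and by the Chebotarev density theorem the matching factorization patterns would occur for a proportion of primes equal to their share of the group: A_6 (6T15) additionally contains elements of type 4+2, 3+1+1+1 (130 of its 360 elements, about 36% of primes). None of the 21 primes tested shows any such pattern (for each of these groups the chance of that is below 10^-4), which rules them out. Hence G = PSL(2,5) (6T12), of order 60.

PSL(2,5) (order 60)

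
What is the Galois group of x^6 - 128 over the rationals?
D_6, the dihedral group of order 12

The polynomial f is an irreducible sextic over Q, so G = Gal(f/Q) is one of the 16 transitive subgroups 6T1, ..., 6T16 of S_6. The discriminant of f is 1603087953297408, which is not a perfect square, so G is not contained in A_6. The transitive groups of degree 6 not contained in A_6 are: C_6 (6T1, order 6), S_3 (6T2, order 6), D_6 (6T3, order 12), C_3 x S_3 (6T5, order 18), A_4 x C_2 (6T6, order 24), S_4 (6T8, order 24), S_3 x S_3 (6T9, order 36), S_4 x C_2 (6T11, order 48), (S_3 x S_3) : C_2 (6T13, order 72), PGL(2,5) (6T14, order 120), S_6 (6T16, order 720). By Dedekind's theorem, for a prime p not dividing disc(f) the degrees of the irreducible factors of f mod p form the cycle type of an element of G. Factoring f modulo the 79 such primes p <= 419 (skipping 2, 3, which divide the discriminant), each new pattern first appears at: mod 5: f = (x^2 + 3)(x^2 + 2x + 3)(x^2 + 3x + 3), pattern 2+2+2; mod 7: f = (x^3 + 3)(x^3 + 4), pattern 3+3; mod 13: f = (x^6 + 2), pattern 6; mod 17: f = (x + 7)(x + 10)(x^2 + 7x + 15)(x^2 + 10x + 15), pattern 2+2+1+1; mod 31: f = (x + 4)(x + 7)(x + 11)(x + 20)(x + 24)(x + 27), pattern 1+1+1+1+1+1. No other pattern occurs in this range, so the set of observed cycle types is {2+2+2, 3+3, 6, 2+2+1+1, 1+1+1+1+1+1}. The candidates containing elements of all these cycle types are D_6 (6T3) of order 12, A_4 x C_2 (6T6) of order 24, S_3 x S_3 (6T9) of order 36, S_4 x C_2 (6T11) of order 48, (S_3 x S_3) : C_2 (6T13) of order 72, PGL(2,5) (6T14) of order 120, S_6 (6T16) of order 720; the others are excluded. The observed types are precisely the cycle types that occur in D_6 (6T3). Each of the other remaining candidates has further cycle types, and by the Chebotarev density theorem the matching factorization patterns would occur for a proportion of primes equal to their share of the group: A_4 x C_2 (6T6) additionally contains elements of type 2+1+1+1+1 (3 of its 24 elements, about 12% of primes); S_3 x S_3 (6T9) additionally contains elements of type 3+1+1+1 (4 of its 36 elements, about 11% of primes); S_4 x C_2 (6T11) additionally contains elements of type 4+2, 4+1+1, 2+1+1+1+1 (15 of its 48 elements, about 31% of primes); (S_3 x S_3) : C_2 (6T13) additionally contains elements of type 4+2, 3+2+1, 3+1+1+1, 2+1+1+1+1 (40 of its 72 elements, about 56% of primes); PGL(2,5) (6T14) additionally contains elements of type 5+1, 4+1+1 (54 of its 120 elements, about 45% of primes); S_6 (6T16) additionally contains elements of type 5+1, 4+2, 4+1+1, 3+2+1, 3+1+1+1, 2+1+1+1+1 (499 of its 720 elements, about 69% of primes). None of the 79 primes tested shows any such pattern (for each of these groups the chance of that is below 10^-4), which rules them out. Hence G = D_6 (6T3), of order 12.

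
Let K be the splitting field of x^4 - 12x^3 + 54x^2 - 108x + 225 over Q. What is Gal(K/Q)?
V_4, the Klein four-group

The polynomial is an irreducible quartic over Q and its discriminant is 764411904 = 27648^2, a perfect square, so the Galois group is contained in A_4. The resolvent cubic y^3 - 54*y^2 + 396*y + 4536 splits completely over Q, which gives the Klein four-group V_4.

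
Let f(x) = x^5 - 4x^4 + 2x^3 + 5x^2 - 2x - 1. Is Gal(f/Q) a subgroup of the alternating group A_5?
The polynomial is irreducible of degree 5 over Q. Its discriminant is 14641 = 121^2, a perfect square. A Galois group lies in the alternating group exactly when the discriminant is a square in Q, so the Galois group (C_5) is contained in A_5.

Yes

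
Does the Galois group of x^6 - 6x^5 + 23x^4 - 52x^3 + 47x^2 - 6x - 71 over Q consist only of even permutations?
The polynomial is irreducible of degree 6 over Q. Its discriminant is 164995463643136 = 12845056^2, a perfect square. A Galois group lies in the alternating group exactly when the discriminant is a square in Q, so the Galois group (A_4) is contained in A_6.

Yes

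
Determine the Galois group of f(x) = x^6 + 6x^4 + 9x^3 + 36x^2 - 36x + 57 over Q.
The polynomial f is an irreducible sextic over Q, so G = Gal(f/Q) is one of the 16 transitive subgroups 6T1, ..., 6T16 of S_6. The discriminant of f is -449880542841987, which is not a perfect square, so G is not contained in A_6. The transitive groups of degree 6 not contained in A_6 are: C_6 (6T1, order 6), S_3 (6T2, order 6), D_6 (6T3, order 12), C_3 x S_3 (6T5, order 18), A_4 x C_2 (6T6, order 24), S_4 (6T8, order 24), S_3 x S_3 (6T9, order 36), S_4 x C_2 (6T11, order 48), (S_3 x S_3) : C_2 (6T13, order 72), PGL(2,5) (6T14, order 120), S_6 (6T16, order 720). By Dedekind's theorem, for a prime p not dividing disc(f) the degrees of the irreducible factors of f mod p form the cycle type of an element of G. Factoring f modulo the 37 such primes p <= 179 (skipping 3, 19, 73, 109, which divide the discriminant), each new pattern first appears at: mod 2: f = (x^6 + x^3 + 1), pattern 6; mod 7: f = (x^3 + 2x + 1)(x^3 + 4x + 1), pattern 3+3; mod 17: f = (x^2 + x + 2)(x^2 + 6x + 16)(x^2 + 10x + 14), pattern 2+2+2; mod 37: f = (x + 6)(x + 9)(x + 14)(x + 22)(x + 27)(x + 33), pattern 1+1+1+1+1+1. No other pattern occurs in this range, so the set of observed cycle types is {6, 3+3, 2+2+2, 1+1+1+1+1+1}. The candidates containing elements of all these cycle types are C_6 (6T1) of order 6, D_6 (6T3) of order 12, C_3 x S_3 (6T5) of order 18, A_4 x C_2 (6T6) of order 24, S_3 x S_3 (6T9) of order 36, S_4 x C_2 (6T11) of order 48, (S_3 x S_3) : C_2 (6T13) of order 72, PGL(2,5) (6T14) of order 120, S_6 (6T16) of order 720; the others are excluded. The observed types are precisely the cycle types that occur in C_6 (6T1). Each of the other remaining candidates has further cycle types, and by the Chebotarev density theorem the matching factorization patterns would occur for a proportion of primes equal to their share of the group: D_6 (6T3) additionally contains elements of type 2+2+1+1 (3 of its 12 elements, about 25% of primes); C_3 x S_3 (6T5) additionally contains elements of type 3+1+1+1 (4 of its 18 elements, about 22% of primes); A_4 x C_2 (6T6) additionally contains elements of type 2+2+1+1, 2+1+1+1+1 (6 of its 24 elements, about 25% of primes); S_3 x S_3 (6T9) additionally contains elements of type 3+1+1+1, 2+2+1+1 (13 of its 36 elements, about 36% of primes); S_4 x C_2 (6T11) additionally contains elements of type 4+2, 4+1+1, 2+2+1+1, 2+1+1+1+1 (24 of its 48 elements, about 50% of primes); (S_3 x S_3) : C_2 (6T13) additionally contains elements of type 4+2, 3+2+1, 3+1+1+1, 2+2+1+1, 2+1+1+1+1 (49 of its 72 elements, about 68% of primes); PGL(2,5) (6T14) additionally contains elements of type 5+1, 4+1+1, 2+2+1+1 (69 of its 120 elements, about 58% of primes); S_6 (6T16) additionally contains elements of type 5+1, 4+2, 4+1+1, 3+2+1, 3+1+1+1, 2+2+1+1, 2+1+1+1+1 (544 of its 720 elements, about 76% of primes). None of the 37 primes tested shows any such pattern (for each of these groups the chance of that is below 10^-4), which rules them out. Hence G = C_6 (6T1), of order 6.

6T1: C_6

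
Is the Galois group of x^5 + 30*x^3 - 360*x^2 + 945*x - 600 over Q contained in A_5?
No

The polynomial is irreducible of degree 5 over Q. Its discriminant is 2055418675200000, which is not a perfect square. A Galois group lies in the alternating group exactly when the discriminant is a square in Q, so the Galois group (F_20) is not contained in A_5.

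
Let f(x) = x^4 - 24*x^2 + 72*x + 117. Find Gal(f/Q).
D_4 (also written D4)

The polynomial is an irreducible quartic over Q and its discriminant is -2513265408, which is not a perfect square, so the Galois group is not contained in A_4. The resolvent cubic y^3 + 24*y^2 - 468*y - 16416 has exactly one rational root, so the Galois group is C_4 or D_4. The quartic remains irreducible over Q(sqrt(disc)), so the group is D_4.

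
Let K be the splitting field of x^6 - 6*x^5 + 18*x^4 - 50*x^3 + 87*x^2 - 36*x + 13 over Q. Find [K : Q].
The degree of the splitting field over Q equals the order of the Galois group, so first determine the group. The polynomial f is an irreducible sextic over Q, so G = Gal(f/Q) is one of the 16 transitive subgroups 6T1, ..., 6T16 of S_6. The discriminant of f is -28010528989632, which is not a perfect square, so G is not contained in A_6. The transitive groups of degree 6 not contained in A_6 are: C_6 (6T1, order 6), S_3 (6T2, order 6), D_6 (6T3, order 12), C_3 x S_3 (6T5, order 18), A_4 x C_2 (6T6, order 24), S_4 (6T8, order 24), S_3 x S_3 (6T9, order 36), S_4 x C_2 (6T11, order 48), (S_3 x S_3) : C_2 (6T13, order 72), PGL(2,5) (6T14, order 120), S_6 (6T16, order 720). By Dedekind's theorem, for a prime p not dividing disc(f) the degrees of the irreducible factors of f mod p form the cycle type of an element of G. Factoring f modulo the 21 such primes p <= 89 (skipping 2, 3, 7, which divide the discriminant), each new pattern first appears at: mod 5: f = (x^6 + 4x^5 + 3x^4 + 2x^2 + 4x + 3), pattern 6; mod 11: f = (x + 6)(x^5 + 10x^4 + 2x^3 + 4x^2 + 8x + 4), pattern 5+1; mod 13: f = (x)(x + 7)(x^4 + 5x^2 + 6x + 6), pattern 4+1+1; mod 23: f = (x + 6)(x + 19)(x^2 + 16x + 19)(x^2 + 22x + 9), pattern 2+2+1+1; mod 43: f = (x^3 + 40x^2 + 3x + 11)(x^3 + 40x^2 + 6x + 9), pattern 3+3; mod 61: f = (x^2 + 11x + 5)(x^2 + 13x + 6)(x^2 + 31x + 35), pattern 2+2+2. No other pattern occurs in this range, so the set of observed cycle types is {6, 5+1, 4+1+1, 2+2+1+1, 3+3, 2+2+2}. The candidates containing elements of all these cycle types are PGL(2,5) (6T14) of order 120, S_6 (6T16) of order 720; the others are excluded. The observed types are precisely the cycle types that occur in PGL(2,5) (6T14) (apart from the identity). Each of the other remaining candidates has further cycle types, and by the Chebotarev density theorem the matching factorization patterns would occur for a proportion of primes equal to their share of the group: S_6 (6T16) additionally contains elements of type 4+2, 3+2+1, 3+1+1+1, 2+1+1+1+1 (265 of its 720 elements, about 37% of primes). None of the 21 primes tested shows any such pattern (for each of these groups the chance of that is below 10^-4), which rules them out. Hence G = PGL(2,5) (6T14), of order 120. The Galois group PGL(2,5) (6T14) has order 120, so the splitting field has degree 120 over Q.

120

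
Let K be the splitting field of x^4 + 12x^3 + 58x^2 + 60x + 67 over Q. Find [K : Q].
8

The degree of the splitting field over Q equals the order of the Galois group, so first determine the group. The polynomial is an irreducible quartic over Q and its discriminant is 884017152, which is not a perfect square, so the Galois group is not contained in A_4. The resolvent cubic y^3 - 58*y^2 + 452*y + 2296 has exactly one rational root, so the Galois group is C_4 or D_4. The quartic remains irreducible over Q(sqrt(disc)), so the group is D_4. The Galois group D_4 (4T3) has order 8, so the splitting field has degree 8 over Q.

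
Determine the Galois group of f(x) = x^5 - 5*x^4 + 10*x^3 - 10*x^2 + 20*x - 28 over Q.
The polynomial f is an irreducible quintic over Q, so G = Gal(f/Q) is a transitive subgroup of S_5: one of C_5 (5T1, order 5), D_5 (5T2, order 10), F_20 (5T3, order 20), A_5 (5T4, order 60) or S_5 (5T5, order 120). The discriminant of f is 259200000, which is not a perfect square, so G is not contained in A_5. The transitive groups of degree 5 not contained in A_5 are: F_20 (5T3, order 20), S_5 (5T5, order 120). By Dedekind's theorem, for a prime p not dividing disc(f) the degrees of the irreducible factors of f mod p form the cycle type of an element of G. Factoring f modulo the 18 such primes p <= 73 (skipping 2, 3, 5, which divide the discriminant), each new pattern first appears at: mod 7: f = (x)(x^4 + 2x^3 + 3x^2 + 4x + 6), pattern 4+1; mod 11: f = (x + 4)(x^2 + 6x + 2)(x^2 + 7x + 2), pattern 2+2+1; mod 19: f = (x^5 + 14x^4 + 10x^3 + 9x^2 + x + 10), pattern 5. No other pattern occurs in this range, so the set of observed cycle types is {4+1, 2+2+1, 5}. The candidates containing elements of all these cycle types are F_20 (5T3) of order 20, S_5 (5T5) of order 120; the others are excluded. The observed types are precisely the cycle types that occur in F_20 (5T3) (apart from the identity). Each of the other remaining candidates has further cycle types, and by the Chebotarev density theorem the matching factorization patterns would occur for a proportion of primes equal to their share of the group: S_5 (5T5) additionally contains elements of type 3+2, 3+1+1, 2+1+1+1 (50 of its 120 elements, about 42% of primes). None of the 18 primes tested shows any such pattern (for each of these groups the chance of that is below 10^-4), which rules them out. Hence G = F_20 (5T3), of order 20.

5T3: F_20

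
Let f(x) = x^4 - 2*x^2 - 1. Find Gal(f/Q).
The polynomial is an irreducible quartic over Q and its discriminant is -1024, which is not a perfect square, so the Galois group is not contained in A_4. The resolvent cubic y^3 + 2*y^2 + 4*y + 8 has exactly one rational root, so the Galois group is C_4 or D_4. The quartic remains irreducible over Q(sqrt(disc)), so the group is D_4.

D_4 (order 8)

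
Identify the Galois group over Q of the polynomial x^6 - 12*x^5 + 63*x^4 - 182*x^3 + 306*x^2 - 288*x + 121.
The polynomial f is an irreducible sextic over Q, so G = Gal(f/Q) is one of the 16 transitive subgroups 6T1, ..., 6T16 of S_6. The discriminant of f is -16003008, which is not a perfect square, so G is not contained in A_6. The transitive groups of degree 6 not contained in A_6 are: C_6 (6T1, order 6), S_3 (6T2, order 6), D_6 (6T3, order 12), C_3 x S_3 (6T5, order 18), A_4 x C_2 (6T6, order 24), S_4 (6T8, order 24), S_3 x S_3 (6T9, order 36), S_4 x C_2 (6T11, order 48), (S_3 x S_3) : C_2 (6T13, order 72), PGL(2,5) (6T14, order 120), S_6 (6T16, order 720). By Dedekind's theorem, for a prime p not dividing disc(f) the degrees of the irreducible factors of f mod p form the cycle type of an element of G. Factoring f modulo the 21 such primes p <= 89 (skipping 2, 3, 7, which divide the discriminant), each new pattern first appears at: mod 5: f = (x^6 + 3x^5 + 3x^4 + 3x^3 + x^2 + 2x + 1), pattern 6; mod 11: f = (x)(x^5 + 10x^4 + 8x^3 + 5x^2 + 9x + 9), pattern 5+1; mod 13: f = (x + 6)(x + 10)(x^4 + 11x^3 + 9x^2 + 2x + 7), pattern 4+1+1; mod 23: f = (x + 14)(x + 18)(x^2 + 11x + 14)(x^2 + 14x + 16), pattern 2+2+1+1; mod 43: f = (x^3 + 13x^2 + 20x + 27)(x^3 + 18x^2 + 24x + 22), pattern 3+3; mod 61: f = (x^2 + 10x + 35)(x^2 + 14x + 41)(x^2 + 25x + 40), pattern 2+2+2. No other pattern occurs in this range, so the set of observed cycle types is {6, 5+1, 4+1+1, 2+2+1+1, 3+3, 2+2+2}. The candidates containing elements of all these cycle types are PGL(2,5) (6T14) of order 120, S_6 (6T16) of order 720; the others are excluded. The observed types are precisely the cycle types that occur in PGL(2,5) (6T14) (apart from the identity). Each of the other remaining candidates has further cycle types, and by the Chebotarev density theorem the matching factorization patterns would occur for a proportion of primes equal to their share of the group: S_6 (6T16) additionally contains elements of type 4+2, 3+2+1, 3+1+1+1, 2+1+1+1+1 (265 of its 720 elements, about 37% of primes). None of the 21 primes tested shows any such pattern (for each of these groups the chance of that is below 10^-4), which rules them out. Hence G = PGL(2,5) (6T14), of order 120.

PGL(2,5)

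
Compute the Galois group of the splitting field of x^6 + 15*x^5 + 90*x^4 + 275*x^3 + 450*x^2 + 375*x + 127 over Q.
S_3 (order 6)

The polynomial f is an irreducible sextic over Q, so G = Gal(f/Q) is one of the 16 transitive subgroups 6T1, ..., 6T16 of S_6. The discriminant of f is -34992, which is not a perfect square, so G is not contained in A_6. The transitive groups of degree 6 not contained in A_6 are: C_6 (6T1, order 6), S_3 (6T2, order 6), D_6 (6T3, order 12), C_3 x S_3 (6T5, order 18), A_4 x C_2 (6T6, order 24), S_4 (6T8, order 24), S_3 x S_3 (6T9, order 36), S_4 x C_2 (6T11, order 48), (S_3 x S_3) : C_2 (6T13, order 72), PGL(2,5) (6T14, order 120), S_6 (6T16, order 720). By Dedekind's theorem, for a prime p not dividing disc(f) the degrees of the irreducible factors of f mod p form the cycle type of an element of G. Factoring f modulo the 23 such primes p <= 97 (skipping 2, 3, which divide the discriminant), each new pattern first appears at: mod 5: f = (x^2 + 3)(x^2 + 2x + 3)(x^2 + 3x + 3), pattern 2+2+2; mod 7: f = (x^3 + 3x^2 + x + 4)(x^3 + 5x^2 + 4x + 2), pattern 3+3; mod 31: f = (x + 6)(x + 10)(x + 12)(x + 24)(x + 26)(x + 30), pattern 1+1+1+1+1+1. No other pattern occurs in this range, so the set of observed cycle types is {2+2+2, 3+3, 1+1+1+1+1+1}. The candidates containing elements of all these cycle types are C_6 (6T1) of order 6, S_3 (6T2) of order 6, D_6 (6T3) of order 12, C_3 x S_3 (6T5) of order 18, A_4 x C_2 (6T6) of order 24, S_4 (6T8) of order 24, S_3 x S_3 (6T9) of order 36, S_4 x C_2 (6T11) of order 48, (S_3 x S_3) : C_2 (6T13) of order 72, PGL(2,5) (6T14) of order 120, S_6 (6T16) of order 720; the others are excluded. The observed types are precisely the cycle types that occur in S_3 (6T2). Each of the other remaining candidates has further cycle types, and by the Chebotarev density theorem the matching factorization patterns would occur for a proportion of primes equal to their share of the group: C_6 (6T1) additionally contains elements of type 6 (2 of its 6 elements, about 33% of primes); D_6 (6T3) additionally contains elements of type 6, 2+2+1+1 (5 of its 12 elements, about 42% of primes); C_3 x S_3 (6T5) additionally contains elements of type 6, 3+1+1+1 (10 of its 18 elements, about 56% of primes); A_4 x C_2 (6T6) additionally contains elements of type 6, 2+2+1+1, 2+1+1+1+1 (14 of its 24 elements, about 58% of primes); S_4 (6T8) additionally contains elements of type 4+1+1, 2+2+1+1 (9 of its 24 elements, about 38% of primes); S_3 x S_3 (6T9) additionally contains elements of type 6, 3+1+1+1, 2+2+1+1 (25 of its 36 elements, about 69% of primes); S_4 x C_2 (6T11) additionally contains elements of type 6, 4+2, 4+1+1, 2+2+1+1, 2+1+1+1+1 (32 of its 48 elements, about 67% of primes); (S_3 x S_3) : C_2 (6T13) additionally contains elements of type 6, 4+2, 3+2+1, 3+1+1+1, 2+2+1+1, 2+1+1+1+1 (61 of its 72 elements, about 85% of primes); PGL(2,5) (6T14) additionally contains elements of type 6, 5+1, 4+1+1, 2+2+1+1 (89 of its 120 elements, about 74% of primes); S_6 (6T16) additionally contains elements of type 6, 5+1, 4+2, 4+1+1, 3+2+1, 3+1+1+1, 2+2+1+1, 2+1+1+1+1 (664 of its 720 elements, about 92% of primes). None of the 23 primes tested shows any such pattern (for each of these groups the chance of that is below 10^-4), which rules them out. Hence G = S_3 (6T2), of order 6.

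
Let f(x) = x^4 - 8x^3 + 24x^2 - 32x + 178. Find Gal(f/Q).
4T3: D_4

The polynomial is an irreducible quartic over Q and its discriminant is 1088391168, which is not a perfect square, so the Galois group is not contained in A_4. The resolvent cubic y^3 - 24*y^2 - 456*y + 4672 has exactly one rational root, so the Galois group is C_4 or D_4. The quartic remains irreducible over Q(sqrt(disc)), so the group is D_4.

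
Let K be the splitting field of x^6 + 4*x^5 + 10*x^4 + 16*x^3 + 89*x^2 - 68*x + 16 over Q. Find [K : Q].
48

The degree of the splitting field over Q equals the order of the Galois group, so first determine the group. The polynomial f is an irreducible sextic over Q, so G = Gal(f/Q) is one of the 16 transitive subgroups 6T1, ..., 6T16 of S_6. The discriminant of f is -3511396987830272, which is not a perfect square, so G is not contained in A_6. The transitive groups of degree 6 not contained in A_6 are: C_6 (6T1, order 6), S_3 (6T2, order 6), D_6 (6T3, order 12), C_3 x S_3 (6T5, order 18), A_4 x C_2 (6T6, order 24), S_4 (6T8, order 24), S_3 x S_3 (6T9, order 36), S_4 x C_2 (6T11, order 48), (S_3 x S_3) : C_2 (6T13, order 72), PGL(2,5) (6T14, order 120), S_6 (6T16, order 720). By Dedekind's theorem, for a prime p not dividing disc(f) the degrees of the irreducible factors of f mod p form the cycle type of an element of G. Factoring f modulo the 27 such primes p <= 127 (skipping 2, 17, 29, 83, which divide the discriminant), each new pattern first appears at: mod 3: f = (x^3 + 2x + 1)(x^3 + x^2 + 2x + 1), pattern 3+3; mod 5: f = (x^6 + 4x^5 + x^3 + 4x^2 + 2x + 1), pattern 6; mod 7: f = (x + 2)(x + 4)(x^4 + 5x^3 + 4x + 2), pattern 4+1+1; mod 19: f = (x + 5)(x + 7)(x^2 + 3x + 5)(x^2 + 8x + 4), pattern 2+2+1+1; mod 23: f = (x^2 + 2x + 4)(x^2 + 8x + 2)(x^2 + 17x + 2), pattern 2+2+2; mod 67: f = (x^2 + 41x + 24)(x^4 + 30x^3 + 29x^2 + 50x + 23), pattern 4+2; mod 127: f = (x + 30)(x + 38)(x + 52)(x + 124)(x^2 + 14x + 25), pattern 2+1+1+1+1. No other pattern occurs in this range, so the set of observed cycle types is {3+3, 6, 4+1+1, 2+2+1+1, 2+2+2, 4+2, 2+1+1+1+1}. The candidates containing elements of all these cycle types are S_4 x C_2 (6T11) of order 48, S_6 (6T16) of order 720; the others are excluded. The observed types are precisely the cycle types that occur in S_4 x C_2 (6T11) (apart from the identity). Each of the other remaining candidates has further cycle types, and by the Chebotarev density theorem the matching factorization patterns would occur for a proportion of primes equal to their share of the group: S_6 (6T16) additionally contains elements of type 5+1, 3+2+1, 3+1+1+1 (304 of its 720 elements, about 42% of primes). None of the 27 primes tested shows any such pattern (for each of these groups the chance of that is below 10^-4), which rules them out. Hence G = S_4 x C_2 (6T11), of order 48. The Galois group S_4 x C_2 (6T11) has order 48, so the splitting field has degree 48 over Q.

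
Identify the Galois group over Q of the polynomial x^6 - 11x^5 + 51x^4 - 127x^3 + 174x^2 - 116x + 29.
(C_3 x C_3) : C_4 (also written G36+)

The polynomial f is an irreducible sextic over Q, so G = Gal(f/Q) is one of the 16 transitive subgroups 6T1, ..., 6T16 of S_6. The discriminant of f is 525625 = 725^2, a perfect square, so G is contained in A_6. The transitive groups of degree 6 contained in A_6 are: A_4 (6T4, order 12), S_4 (6T7, order 24), (C_3 x C_3) : C_4 (6T10, order 36), PSL(2,5) (6T12, order 60), A_6 (6T15, order 360). By Dedekind's theorem, for a prime p not dividing disc(f) the degrees of the irreducible factors of f mod p form the cycle type of an element of G. Factoring f modulo the 19 such primes p <= 73 (skipping 5, 29, which divide the discriminant), each new pattern first appears at: mod 2: f = (x^2 + x + 1)(x^4 + x + 1), pattern 4+2; mod 11: f = (x^3 + 2x^2 + 7x + 2)(x^3 + 9x^2 + 4x + 9), pattern 3+3; mod 19: f = (x + 9)(x + 10)(x^2 + 1)(x^2 + 8x + 17), pattern 2+2+1+1; mod 61: f = (x + 26)(x + 33)(x + 40)(x^3 + 12x^2 + 37x + 12), pattern 3+1+1+1. No other pattern occurs in this range, so the set of observed cycle types is {4+2, 3+3, 2+2+1+1, 3+1+1+1}. The candidates containing elements of all these cycle types are (C_3 x C_3) : C_4 (6T10) of order 36, A_6 (6T15) of order 360; the others are excluded. The observed types are precisely the cycle types that occur in (C_3 x C_3) : C_4 (6T10) (apart from the identity). Each of the other remaining candidates has further cycle types, and by the Chebotarev density theorem the matching factorization patterns would occur for a proportion of primes equal to their share of the group: A_6 (6T15) additionally contains elements of type 5+1 (144 of its 360 elements, about 40% of primes). None of the 19 primes tested shows any such pattern (for each of these groups the chance of that is below 10^-4), which rules them out. Hence G = (C_3 x C_3) : C_4 (6T10), of order 36.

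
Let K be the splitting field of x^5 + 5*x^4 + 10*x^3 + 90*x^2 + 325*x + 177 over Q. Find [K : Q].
20

The degree of the splitting field over Q equals the order of the Galois group, so first determine the group. The polynomial f is an irreducible quintic over Q, so G = Gal(f/Q) is a transitive subgroup of S_5: one of C_5 (5T1, order 5), D_5 (5T2, order 10), F_20 (5T3, order 20), A_5 (5T4, order 60) or S_5 (5T5, order 120). The discriminant of f is 18926796800000, which is not a perfect square, so G is not contained in A_5. The transitive groups of degree 5 not contained in A_5 are: F_20 (5T3, order 20), S_5 (5T5, order 120). By Dedekind's theorem, for a prime p not dividing disc(f) the degrees of the irreducible factors of f mod p form the cycle type of an element of G. Factoring f modulo the 18 such primes p <= 73 (skipping 2, 5, 19, which divide the discriminant), each new pattern first appears at: mod 3: f = (x)(x^4 + 2x^3 + x^2 + 1), pattern 4+1; mod 11: f = (x^5 + 5x^4 + 10x^3 + 2x^2 + 6x + 1), pattern 5; mod 29: f = (x + 2)(x^2 + 9x + 10)(x^2 + 23x + 19), pattern 2+2+1. No other pattern occurs in this range, so the set of observed cycle types is {4+1, 5, 2+2+1}. The candidates containing elements of all these cycle types are F_20 (5T3) of order 20, S_5 (5T5) of order 120; the others are excluded. The observed types are precisely the cycle types that occur in F_20 (5T3) (apart from the identity). Each of the other remaining candidates has further cycle types, and by the Chebotarev density theorem the matching factorization patterns would occur for a proportion of primes equal to their share of the group: S_5 (5T5) additionally contains elements of type 3+2, 3+1+1, 2+1+1+1 (50 of its 120 elements, about 42% of primes). None of the 18 primes tested shows any such pattern (for each of these groups the chance of that is below 10^-4), which rules them out. Hence G = F_20 (5T3), of order 20. The Galois group F_20 (5T3) has order 20, so the splitting field has degree 20 over Q.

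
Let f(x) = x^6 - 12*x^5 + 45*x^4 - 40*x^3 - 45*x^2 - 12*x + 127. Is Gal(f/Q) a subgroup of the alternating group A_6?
The polynomial is irreducible of degree 6 over Q. Its discriminant is -37572373905408, which is not a perfect square. A Galois group lies in the alternating group exactly when the discriminant is a square in Q, so the Galois group (S_3) is not contained in A_6.

No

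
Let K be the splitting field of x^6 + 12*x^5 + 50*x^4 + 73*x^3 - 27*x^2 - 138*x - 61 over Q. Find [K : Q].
The degree of the splitting field over Q equals the order of the Galois group, so first determine the group. The polynomial f is an irreducible sextic over Q, so G = Gal(f/Q) is one of the 16 transitive subgroups 6T1, ..., 6T16 of S_6. The discriminant of f is 30991489 = 5567^2, a perfect square, so G is contained in A_6. The transitive groups of degree 6 contained in A_6 are: A_4 (6T4, order 12), S_4 (6T7, order 24), (C_3 x C_3) : C_4 (6T10, order 36), PSL(2,5) (6T12, order 60), A_6 (6T15, order 360). By Dedekind's theorem, for a prime p not dividing disc(f) the degrees of the irreducible factors of f mod p form the cycle type of an element of G. Factoring f modulo the 21 such primes p <= 79 (skipping 19, which divides the discriminant), each new pattern first appears at: mod 2: f = (x + 1)(x^5 + x^4 + x^3 + x + 1), pattern 5+1; mod 7: f = (x^3 + x^2 + 3x + 5)(x^3 + 4x^2 + x + 6), pattern 3+3; mod 61: f = (x)(x + 39)(x^2 + 15x + 13)(x^2 + 19x + 12), pattern 2+2+1+1. No other pattern occurs in this range, so the set of observed cycle types is {5+1, 3+3, 2+2+1+1}. The candidates containing elements of all these cycle types are PSL(2,5) (6T12) of order 60, A_6 (6T15) of order 360; the others are excluded. The observed types are precisely the cycle types that occur in PSL(2,5) (6T12) (apart from the identity). Each of the other remaining candidates has further cycle types, and by the Chebotarev density theorem the matching factorization patterns would occur for a proportion of primes equal to their share of the group: A_6 (6T15) additionally contains elements of type 4+2, 3+1+1+1 (130 of its 360 elements, about 36% of primes). None of the 21 primes tested shows any such pattern (for each of these groups the chance of that is below 10^-4), which rules them out. Hence G = PSL(2,5) (6T12), of order 60. The Galois group PSL(2,5) (6T12) has order 60, so the splitting field has degree 60 over Q.

60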